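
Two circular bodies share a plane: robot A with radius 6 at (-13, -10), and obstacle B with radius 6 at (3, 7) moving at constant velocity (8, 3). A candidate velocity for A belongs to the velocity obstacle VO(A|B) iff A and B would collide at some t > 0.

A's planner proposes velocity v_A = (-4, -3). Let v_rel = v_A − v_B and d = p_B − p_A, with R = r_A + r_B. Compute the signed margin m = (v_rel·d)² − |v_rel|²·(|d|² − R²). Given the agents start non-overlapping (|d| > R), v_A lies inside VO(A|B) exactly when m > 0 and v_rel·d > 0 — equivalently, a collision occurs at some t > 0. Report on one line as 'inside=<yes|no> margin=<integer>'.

d = (16, 17),  |d|² = 545;  R = 6+6 = 12,  c = 545−12² = 401
v_rel = (-12, -6),  |v_rel|² = 180;  v_rel·d = (-12)·(16) + (-6)·(17) = -294
180·t² + 588·t + 401 = 0  ⇒  m = (-294)² − 180·401 = 14256
m = 14256 > 0,  v_rel·d = -294 < 0  ⇒  outside

inside=no margin=14256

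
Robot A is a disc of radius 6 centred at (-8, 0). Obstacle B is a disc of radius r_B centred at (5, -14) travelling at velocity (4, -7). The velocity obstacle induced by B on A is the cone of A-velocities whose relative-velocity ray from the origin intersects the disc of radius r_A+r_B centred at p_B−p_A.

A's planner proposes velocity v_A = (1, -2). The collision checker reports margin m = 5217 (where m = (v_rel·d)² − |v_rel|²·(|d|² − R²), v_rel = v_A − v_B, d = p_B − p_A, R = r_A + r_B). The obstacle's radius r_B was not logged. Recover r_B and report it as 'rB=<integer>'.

m = 5217
d = (13, -14);  v_rel = (-3, 5),  |v_rel|² = 34
v_rel×d = (-3)·(-14) − (5)·(13) = -23
since m = R²·34 − (-23)²:  R² = (529 + 5217) / 34 = 169
R = √169 = 13  ⇒  r_B = 13 − 6 = 7

rB=7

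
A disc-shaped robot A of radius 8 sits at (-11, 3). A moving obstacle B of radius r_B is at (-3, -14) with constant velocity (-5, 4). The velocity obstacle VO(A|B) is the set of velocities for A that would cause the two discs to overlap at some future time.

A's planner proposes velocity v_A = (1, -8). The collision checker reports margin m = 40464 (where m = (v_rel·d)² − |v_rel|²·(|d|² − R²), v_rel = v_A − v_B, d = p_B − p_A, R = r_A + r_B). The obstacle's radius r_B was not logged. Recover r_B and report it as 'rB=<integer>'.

m = 40464
d = (8, -17);  v_rel = (6, -12),  |v_rel|² = 180
v_rel×d = (6)·(-17) − (-12)·(8) = -6
since m = R²·180 − (-6)²:  R² = (36 + 40464) / 180 = 225
R = √225 = 15  ⇒  r_B = 15 − 8 = 7

rB=7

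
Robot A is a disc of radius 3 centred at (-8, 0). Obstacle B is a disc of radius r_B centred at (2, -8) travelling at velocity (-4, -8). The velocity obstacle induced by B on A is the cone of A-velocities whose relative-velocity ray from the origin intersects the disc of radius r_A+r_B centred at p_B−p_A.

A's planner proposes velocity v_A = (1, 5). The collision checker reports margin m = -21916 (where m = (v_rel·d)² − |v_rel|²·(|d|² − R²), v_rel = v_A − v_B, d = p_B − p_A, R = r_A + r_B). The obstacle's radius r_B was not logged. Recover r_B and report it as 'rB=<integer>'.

m = -21916
d = (10, -8);  v_rel = (5, 13),  |v_rel|² = 194
v_rel×d = (5)·(-8) − (13)·(10) = -170
since m = R²·194 − (-170)²:  R² = (28900 + -21916) / 194 = 36
R = √36 = 6  ⇒  r_B = 6 − 3 = 3

rB=3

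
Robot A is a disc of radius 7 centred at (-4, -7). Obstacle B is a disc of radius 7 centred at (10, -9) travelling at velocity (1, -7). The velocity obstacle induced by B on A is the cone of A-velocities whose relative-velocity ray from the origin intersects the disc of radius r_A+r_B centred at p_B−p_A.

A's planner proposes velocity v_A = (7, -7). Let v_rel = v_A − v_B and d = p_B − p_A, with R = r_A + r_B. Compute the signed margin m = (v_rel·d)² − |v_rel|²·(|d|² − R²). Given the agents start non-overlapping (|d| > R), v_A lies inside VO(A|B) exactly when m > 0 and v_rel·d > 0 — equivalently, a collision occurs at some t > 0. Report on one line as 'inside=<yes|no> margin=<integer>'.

d = (14, -2),  |d|² = 200;  R = 7+7 = 14,  c = 200−14² = 4
v_rel = (6, 0),  |v_rel|² = 36;  v_rel·d = (6)·(14) + (0)·(-2) = 84
36·t² − 168·t + 4 = 0  ⇒  m = 84² − 36·4 = 6912
m = 6912 > 0,  v_rel·d = 84 > 0  ⇒  inside

inside=yes margin=6912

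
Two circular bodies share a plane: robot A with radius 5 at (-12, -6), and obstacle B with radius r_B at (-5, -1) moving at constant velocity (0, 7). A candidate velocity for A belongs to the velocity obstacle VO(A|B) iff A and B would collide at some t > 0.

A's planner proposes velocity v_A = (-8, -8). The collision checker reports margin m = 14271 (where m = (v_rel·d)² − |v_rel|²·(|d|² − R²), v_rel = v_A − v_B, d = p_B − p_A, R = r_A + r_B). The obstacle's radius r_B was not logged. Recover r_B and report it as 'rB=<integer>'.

m = 14271
d = (7, 5);  v_rel = (-8, -15),  |v_rel|² = 289
v_rel×d = (-8)·(5) − (-15)·(7) = 65
since m = R²·289 − 65²:  R² = (4225 + 14271) / 289 = 64
R = √64 = 8  ⇒  r_B = 8 − 5 = 3

rB=3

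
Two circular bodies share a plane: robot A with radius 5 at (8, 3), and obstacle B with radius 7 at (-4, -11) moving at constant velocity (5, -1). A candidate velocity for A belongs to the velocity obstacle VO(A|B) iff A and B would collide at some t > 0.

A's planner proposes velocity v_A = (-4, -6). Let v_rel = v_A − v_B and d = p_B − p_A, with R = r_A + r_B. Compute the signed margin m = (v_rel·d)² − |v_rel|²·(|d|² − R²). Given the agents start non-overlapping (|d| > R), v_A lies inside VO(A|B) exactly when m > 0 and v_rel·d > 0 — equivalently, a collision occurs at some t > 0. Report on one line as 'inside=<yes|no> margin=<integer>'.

d = (-12, -14),  |d|² = 340;  R = 5+7 = 12,  c = 340−12² = 196
v_rel = (-9, -5),  |v_rel|² = 106;  v_rel·d = (-9)·(-12) + (-5)·(-14) = 178
106·t² − 356·t + 196 = 0  ⇒  m = 178² − 106·196 = 10908
m = 10908 > 0,  v_rel·d = 178 > 0  ⇒  inside

inside=yes margin=10908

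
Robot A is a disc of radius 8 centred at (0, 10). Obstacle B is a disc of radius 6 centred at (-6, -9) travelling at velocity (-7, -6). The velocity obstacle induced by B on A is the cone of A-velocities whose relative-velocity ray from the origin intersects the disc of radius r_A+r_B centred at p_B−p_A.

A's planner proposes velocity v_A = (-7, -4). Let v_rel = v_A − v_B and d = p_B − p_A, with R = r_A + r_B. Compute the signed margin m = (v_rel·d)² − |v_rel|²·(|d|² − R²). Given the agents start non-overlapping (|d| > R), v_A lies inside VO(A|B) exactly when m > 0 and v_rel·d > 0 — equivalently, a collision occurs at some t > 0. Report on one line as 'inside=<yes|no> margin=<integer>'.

d = (-6, -19),  |d|² = 397;  R = 8+6 = 14,  c = 397−14² = 201
v_rel = (0, 2),  |v_rel|² = 4;  v_rel·d = (0)·(-6) + (2)·(-19) = -38
4·t² + 76·t + 201 = 0  ⇒  m = (-38)² − 4·201 = 640
m = 640 > 0,  v_rel·d = -38 < 0  ⇒  outside

inside=no margin=640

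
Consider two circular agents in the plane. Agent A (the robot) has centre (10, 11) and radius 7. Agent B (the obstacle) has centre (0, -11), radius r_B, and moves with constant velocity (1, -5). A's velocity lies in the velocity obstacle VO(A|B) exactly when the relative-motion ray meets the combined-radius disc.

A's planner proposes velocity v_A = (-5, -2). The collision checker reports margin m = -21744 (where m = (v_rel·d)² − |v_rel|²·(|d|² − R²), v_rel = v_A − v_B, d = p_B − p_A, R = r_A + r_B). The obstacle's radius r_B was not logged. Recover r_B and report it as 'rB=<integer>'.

m = -21744
d = (-10, -22);  v_rel = (-6, 3),  |v_rel|² = 45
v_rel×d = (-6)·(-22) − (3)·(-10) = 162
since m = R²·45 − 162²:  R² = (26244 + -21744) / 45 = 100
R = √100 = 10  ⇒  r_B = 10 − 7 = 3

rB=3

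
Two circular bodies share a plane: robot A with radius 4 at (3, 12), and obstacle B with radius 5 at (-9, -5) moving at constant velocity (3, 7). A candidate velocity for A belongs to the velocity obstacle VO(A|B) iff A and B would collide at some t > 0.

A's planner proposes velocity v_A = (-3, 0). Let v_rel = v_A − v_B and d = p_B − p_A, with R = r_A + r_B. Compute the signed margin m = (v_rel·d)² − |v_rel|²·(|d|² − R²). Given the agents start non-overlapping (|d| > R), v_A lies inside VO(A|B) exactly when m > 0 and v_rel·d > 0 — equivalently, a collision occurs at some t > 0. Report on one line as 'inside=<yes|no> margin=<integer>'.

d = (-12, -17),  |d|² = 433;  R = 4+5 = 9,  c = 433−9² = 352
v_rel = (-6, -7),  |v_rel|² = 85;  v_rel·d = (-6)·(-12) + (-7)·(-17) = 191
85·t² − 382·t + 352 = 0  ⇒  m = 191² − 85·352 = 6561
m = 6561 > 0,  v_rel·d = 191 > 0  ⇒  inside

inside=yes margin=6561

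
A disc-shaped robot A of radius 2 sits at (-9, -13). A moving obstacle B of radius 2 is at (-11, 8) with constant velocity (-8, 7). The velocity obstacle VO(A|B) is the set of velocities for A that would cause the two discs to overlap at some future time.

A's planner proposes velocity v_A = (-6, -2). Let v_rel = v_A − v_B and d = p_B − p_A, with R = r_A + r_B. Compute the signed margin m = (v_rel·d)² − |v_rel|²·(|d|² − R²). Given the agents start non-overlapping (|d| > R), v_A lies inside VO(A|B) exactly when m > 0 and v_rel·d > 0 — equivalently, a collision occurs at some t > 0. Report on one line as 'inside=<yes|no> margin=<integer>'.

d = (-2, 21),  |d|² = 445;  R = 2+2 = 4,  c = 445−4² = 429
v_rel = (2, -9),  |v_rel|² = 85;  v_rel·d = (2)·(-2) + (-9)·(21) = -193
85·t² + 386·t + 429 = 0  ⇒  m = (-193)² − 85·429 = 784
m = 784 > 0,  v_rel·d = -193 < 0  ⇒  outside

inside=no margin=784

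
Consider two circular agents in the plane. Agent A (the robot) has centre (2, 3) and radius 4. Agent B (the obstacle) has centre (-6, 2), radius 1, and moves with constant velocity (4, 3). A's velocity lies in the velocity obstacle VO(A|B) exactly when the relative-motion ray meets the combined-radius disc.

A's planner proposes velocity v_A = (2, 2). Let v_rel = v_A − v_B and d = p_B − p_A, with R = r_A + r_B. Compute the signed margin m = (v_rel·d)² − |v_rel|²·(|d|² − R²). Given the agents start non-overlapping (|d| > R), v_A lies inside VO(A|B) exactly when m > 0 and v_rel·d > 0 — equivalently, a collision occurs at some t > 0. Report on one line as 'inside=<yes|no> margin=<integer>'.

d = (-8, -1),  |d|² = 65;  R = 4+1 = 5,  c = 65−5² = 40
v_rel = (-2, -1),  |v_rel|² = 5;  v_rel·d = (-2)·(-8) + (-1)·(-1) = 17
5·t² − 34·t + 40 = 0  ⇒  m = 17² − 5·40 = 89
m = 89 > 0,  v_rel·d = 17 > 0  ⇒  inside

inside=yes margin=89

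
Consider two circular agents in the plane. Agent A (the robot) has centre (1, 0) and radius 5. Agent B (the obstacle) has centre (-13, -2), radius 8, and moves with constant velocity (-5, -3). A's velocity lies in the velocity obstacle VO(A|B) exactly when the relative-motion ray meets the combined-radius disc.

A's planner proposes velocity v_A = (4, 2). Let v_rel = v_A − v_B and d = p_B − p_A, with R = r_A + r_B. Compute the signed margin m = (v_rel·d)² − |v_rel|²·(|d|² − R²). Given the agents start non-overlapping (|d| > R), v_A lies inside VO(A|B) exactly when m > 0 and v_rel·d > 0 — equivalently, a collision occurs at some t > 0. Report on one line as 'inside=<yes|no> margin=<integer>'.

d = (-14, -2),  |d|² = 200;  R = 5+8 = 13,  c = 200−13² = 31
v_rel = (9, 5),  |v_rel|² = 106;  v_rel·d = (9)·(-14) + (5)·(-2) = -136
106·t² + 272·t + 31 = 0  ⇒  m = (-136)² − 106·31 = 15210
m = 15210 > 0,  v_rel·d = -136 < 0  ⇒  outside

inside=no margin=15210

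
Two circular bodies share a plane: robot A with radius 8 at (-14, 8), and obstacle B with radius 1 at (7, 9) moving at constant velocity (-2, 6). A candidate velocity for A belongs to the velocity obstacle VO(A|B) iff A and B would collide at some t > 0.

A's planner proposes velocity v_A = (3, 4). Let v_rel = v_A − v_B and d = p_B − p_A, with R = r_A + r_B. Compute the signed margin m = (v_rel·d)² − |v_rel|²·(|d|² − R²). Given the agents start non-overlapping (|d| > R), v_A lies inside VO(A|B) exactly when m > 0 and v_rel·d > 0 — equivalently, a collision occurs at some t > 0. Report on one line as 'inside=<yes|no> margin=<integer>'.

d = (21, 1),  |d|² = 442;  R = 8+1 = 9,  c = 442−9² = 361
v_rel = (5, -2),  |v_rel|² = 29;  v_rel·d = (5)·(21) + (-2)·(1) = 103
29·t² − 206·t + 361 = 0  ⇒  m = 103² − 29·361 = 140
m = 140 > 0,  v_rel·d = 103 > 0  ⇒  inside

inside=yes margin=140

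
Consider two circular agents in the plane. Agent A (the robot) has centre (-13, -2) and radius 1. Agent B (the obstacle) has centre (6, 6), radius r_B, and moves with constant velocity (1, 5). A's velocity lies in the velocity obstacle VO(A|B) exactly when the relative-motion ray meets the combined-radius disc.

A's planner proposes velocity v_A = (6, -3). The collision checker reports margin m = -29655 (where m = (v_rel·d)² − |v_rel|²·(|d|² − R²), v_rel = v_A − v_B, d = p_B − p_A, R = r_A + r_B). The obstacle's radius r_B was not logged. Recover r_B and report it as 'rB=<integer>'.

m = -29655
d = (19, 8);  v_rel = (5, -8),  |v_rel|² = 89
v_rel×d = (5)·(8) − (-8)·(19) = 192
since m = R²·89 − 192²:  R² = (36864 + -29655) / 89 = 81
R = √81 = 9  ⇒  r_B = 9 − 1 = 8

rB=8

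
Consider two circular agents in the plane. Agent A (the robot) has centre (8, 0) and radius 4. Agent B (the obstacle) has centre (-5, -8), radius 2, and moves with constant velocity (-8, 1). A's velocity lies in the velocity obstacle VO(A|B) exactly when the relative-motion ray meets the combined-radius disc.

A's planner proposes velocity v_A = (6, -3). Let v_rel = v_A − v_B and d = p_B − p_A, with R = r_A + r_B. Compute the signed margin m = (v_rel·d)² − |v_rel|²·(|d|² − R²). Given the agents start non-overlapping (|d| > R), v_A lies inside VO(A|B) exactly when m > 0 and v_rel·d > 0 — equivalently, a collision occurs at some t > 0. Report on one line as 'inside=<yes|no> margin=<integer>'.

d = (-13, -8),  |d|² = 233;  R = 4+2 = 6,  c = 233−6² = 197
v_rel = (14, -4),  |v_rel|² = 212;  v_rel·d = (14)·(-13) + (-4)·(-8) = -150
212·t² + 300·t + 197 = 0  ⇒  m = (-150)² − 212·197 = -19264
m = -19264 < 0,  v_rel·d = -150 < 0  ⇒  outside

inside=no margin=-19264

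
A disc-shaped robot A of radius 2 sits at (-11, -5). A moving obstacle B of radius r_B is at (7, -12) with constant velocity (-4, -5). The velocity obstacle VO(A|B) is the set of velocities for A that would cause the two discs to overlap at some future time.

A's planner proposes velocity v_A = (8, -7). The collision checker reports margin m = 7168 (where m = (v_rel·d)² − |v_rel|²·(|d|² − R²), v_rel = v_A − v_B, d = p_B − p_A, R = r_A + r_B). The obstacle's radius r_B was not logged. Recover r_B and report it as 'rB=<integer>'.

m = 7168
d = (18, -7);  v_rel = (12, -2),  |v_rel|² = 148
v_rel×d = (12)·(-7) − (-2)·(18) = -48
since m = R²·148 − (-48)²:  R² = (2304 + 7168) / 148 = 64
R = √64 = 8  ⇒  r_B = 8 − 2 = 6

rB=6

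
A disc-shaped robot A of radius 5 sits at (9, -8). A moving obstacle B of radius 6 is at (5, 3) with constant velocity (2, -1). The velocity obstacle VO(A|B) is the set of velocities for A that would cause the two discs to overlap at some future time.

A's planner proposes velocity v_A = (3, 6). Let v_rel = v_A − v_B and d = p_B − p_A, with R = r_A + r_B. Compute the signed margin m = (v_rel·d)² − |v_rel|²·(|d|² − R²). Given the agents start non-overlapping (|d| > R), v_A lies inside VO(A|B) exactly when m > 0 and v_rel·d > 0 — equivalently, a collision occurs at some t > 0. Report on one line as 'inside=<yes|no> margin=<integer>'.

d = (-4, 11),  |d|² = 137;  R = 5+6 = 11,  c = 137−11² = 16
v_rel = (1, 7),  |v_rel|² = 50;  v_rel·d = (1)·(-4) + (7)·(11) = 73
50·t² − 146·t + 16 = 0  ⇒  m = 73² − 50·16 = 4529
m = 4529 > 0,  v_rel·d = 73 > 0  ⇒  inside

inside=yes margin=4529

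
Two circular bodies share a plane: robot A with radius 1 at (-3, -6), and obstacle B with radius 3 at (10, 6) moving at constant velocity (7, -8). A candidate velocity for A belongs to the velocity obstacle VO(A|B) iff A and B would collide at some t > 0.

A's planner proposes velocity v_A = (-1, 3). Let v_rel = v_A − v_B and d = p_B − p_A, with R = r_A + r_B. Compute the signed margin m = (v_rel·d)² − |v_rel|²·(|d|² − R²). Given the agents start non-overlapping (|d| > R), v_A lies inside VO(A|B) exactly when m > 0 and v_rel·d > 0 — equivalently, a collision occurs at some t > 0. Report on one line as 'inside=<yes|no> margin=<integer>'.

d = (13, 12),  |d|² = 313;  R = 1+3 = 4,  c = 313−4² = 297
v_rel = (-8, 11),  |v_rel|² = 185;  v_rel·d = (-8)·(13) + (11)·(12) = 28
185·t² − 56·t + 297 = 0  ⇒  m = 28² − 185·297 = -54161
m = -54161 < 0,  v_rel·d = 28 > 0  ⇒  outside

inside=no margin=-54161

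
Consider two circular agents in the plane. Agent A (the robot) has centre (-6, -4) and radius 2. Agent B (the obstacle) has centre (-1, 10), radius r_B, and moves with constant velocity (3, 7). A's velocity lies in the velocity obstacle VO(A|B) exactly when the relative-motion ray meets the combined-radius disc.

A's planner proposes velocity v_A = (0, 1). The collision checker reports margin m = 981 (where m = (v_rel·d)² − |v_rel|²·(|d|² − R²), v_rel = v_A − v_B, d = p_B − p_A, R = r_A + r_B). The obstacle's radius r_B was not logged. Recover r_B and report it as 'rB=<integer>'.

m = 981
d = (5, 14);  v_rel = (-3, -6),  |v_rel|² = 45
v_rel×d = (-3)·(14) − (-6)·(5) = -12
since m = R²·45 − (-12)²:  R² = (144 + 981) / 45 = 25
R = √25 = 5  ⇒  r_B = 5 − 2 = 3

rB=3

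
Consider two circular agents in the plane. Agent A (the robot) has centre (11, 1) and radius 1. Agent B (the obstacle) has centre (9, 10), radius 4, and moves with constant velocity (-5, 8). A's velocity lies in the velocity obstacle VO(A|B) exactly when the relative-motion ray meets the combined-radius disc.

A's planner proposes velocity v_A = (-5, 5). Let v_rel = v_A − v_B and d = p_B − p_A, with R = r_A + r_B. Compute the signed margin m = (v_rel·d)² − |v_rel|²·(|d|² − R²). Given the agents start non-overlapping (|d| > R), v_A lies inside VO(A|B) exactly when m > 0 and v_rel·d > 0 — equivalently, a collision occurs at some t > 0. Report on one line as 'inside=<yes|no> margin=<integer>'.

d = (-2, 9),  |d|² = 85;  R = 1+4 = 5,  c = 85−5² = 60
v_rel = (0, -3),  |v_rel|² = 9;  v_rel·d = (0)·(-2) + (-3)·(9) = -27
9·t² + 54·t + 60 = 0  ⇒  m = (-27)² − 9·60 = 189
m = 189 > 0,  v_rel·d = -27 < 0  ⇒  outside

inside=no margin=189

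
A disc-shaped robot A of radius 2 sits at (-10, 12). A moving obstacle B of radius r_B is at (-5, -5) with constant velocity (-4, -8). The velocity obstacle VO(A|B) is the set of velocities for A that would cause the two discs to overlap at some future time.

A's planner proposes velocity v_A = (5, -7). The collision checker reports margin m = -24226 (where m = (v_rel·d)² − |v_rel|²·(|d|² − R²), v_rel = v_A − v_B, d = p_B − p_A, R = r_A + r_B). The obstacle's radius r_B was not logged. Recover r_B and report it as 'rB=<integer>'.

m = -24226
d = (5, -17);  v_rel = (9, 1),  |v_rel|² = 82
v_rel×d = (9)·(-17) − (1)·(5) = -158
since m = R²·82 − (-158)²:  R² = (24964 + -24226) / 82 = 9
R = √9 = 3  ⇒  r_B = 3 − 2 = 1

rB=1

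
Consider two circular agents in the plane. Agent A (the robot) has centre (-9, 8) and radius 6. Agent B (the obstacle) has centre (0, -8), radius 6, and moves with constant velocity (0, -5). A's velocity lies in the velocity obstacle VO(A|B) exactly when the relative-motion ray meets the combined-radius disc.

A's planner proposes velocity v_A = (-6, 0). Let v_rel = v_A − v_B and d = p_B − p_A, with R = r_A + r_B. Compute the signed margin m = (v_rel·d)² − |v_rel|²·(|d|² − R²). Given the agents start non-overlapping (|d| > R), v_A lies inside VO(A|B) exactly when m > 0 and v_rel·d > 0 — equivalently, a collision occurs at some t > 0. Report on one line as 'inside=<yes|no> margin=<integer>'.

d = (9, -16),  |d|² = 337;  R = 6+6 = 12,  c = 337−12² = 193
v_rel = (-6, 5),  |v_rel|² = 61;  v_rel·d = (-6)·(9) + (5)·(-16) = -134
61·t² + 268·t + 193 = 0  ⇒  m = (-134)² − 61·193 = 6183
m = 6183 > 0,  v_rel·d = -134 < 0  ⇒  outside

inside=no margin=6183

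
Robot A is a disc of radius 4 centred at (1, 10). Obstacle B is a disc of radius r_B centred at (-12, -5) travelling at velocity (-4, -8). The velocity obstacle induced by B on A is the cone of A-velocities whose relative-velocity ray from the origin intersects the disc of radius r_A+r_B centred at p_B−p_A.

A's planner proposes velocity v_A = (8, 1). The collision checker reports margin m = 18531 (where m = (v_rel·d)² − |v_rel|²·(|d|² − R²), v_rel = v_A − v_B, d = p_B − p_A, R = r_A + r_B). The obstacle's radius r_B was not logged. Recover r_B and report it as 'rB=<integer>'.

m = 18531
d = (-13, -15);  v_rel = (12, 9),  |v_rel|² = 225
v_rel×d = (12)·(-15) − (9)·(-13) = -63
since m = R²·225 − (-63)²:  R² = (3969 + 18531) / 225 = 100
R = √100 = 10  ⇒  r_B = 10 − 4 = 6

rB=6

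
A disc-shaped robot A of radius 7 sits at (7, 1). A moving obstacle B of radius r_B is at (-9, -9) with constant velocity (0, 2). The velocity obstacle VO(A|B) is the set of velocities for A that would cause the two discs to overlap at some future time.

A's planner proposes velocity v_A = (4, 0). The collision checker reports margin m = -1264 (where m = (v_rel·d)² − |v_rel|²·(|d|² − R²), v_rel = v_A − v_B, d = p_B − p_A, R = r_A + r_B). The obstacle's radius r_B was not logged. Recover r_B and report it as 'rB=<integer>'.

m = -1264
d = (-16, -10);  v_rel = (4, -2),  |v_rel|² = 20
v_rel×d = (4)·(-10) − (-2)·(-16) = -72
since m = R²·20 − (-72)²:  R² = (5184 + -1264) / 20 = 196
R = √196 = 14  ⇒  r_B = 14 − 7 = 7

rB=7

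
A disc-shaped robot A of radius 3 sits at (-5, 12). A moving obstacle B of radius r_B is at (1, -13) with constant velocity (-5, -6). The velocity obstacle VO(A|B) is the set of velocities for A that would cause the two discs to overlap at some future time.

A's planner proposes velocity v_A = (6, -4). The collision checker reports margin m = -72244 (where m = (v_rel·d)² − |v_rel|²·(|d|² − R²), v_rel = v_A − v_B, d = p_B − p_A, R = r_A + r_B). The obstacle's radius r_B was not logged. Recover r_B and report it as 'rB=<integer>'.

m = -72244
d = (6, -25);  v_rel = (11, 2),  |v_rel|² = 125
v_rel×d = (11)·(-25) − (2)·(6) = -287
since m = R²·125 − (-287)²:  R² = (82369 + -72244) / 125 = 81
R = √81 = 9  ⇒  r_B = 9 − 3 = 6

rB=6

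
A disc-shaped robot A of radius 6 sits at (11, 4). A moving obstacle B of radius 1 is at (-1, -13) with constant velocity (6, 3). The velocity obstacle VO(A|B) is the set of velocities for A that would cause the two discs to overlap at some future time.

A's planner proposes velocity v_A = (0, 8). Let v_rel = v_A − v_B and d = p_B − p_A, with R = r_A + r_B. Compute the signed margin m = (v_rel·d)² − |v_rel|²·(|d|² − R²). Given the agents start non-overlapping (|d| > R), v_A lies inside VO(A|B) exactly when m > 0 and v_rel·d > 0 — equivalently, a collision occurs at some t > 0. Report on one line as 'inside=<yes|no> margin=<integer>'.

d = (-12, -17),  |d|² = 433;  R = 6+1 = 7,  c = 433−7² = 384
v_rel = (-6, 5),  |v_rel|² = 61;  v_rel·d = (-6)·(-12) + (5)·(-17) = -13
61·t² + 26·t + 384 = 0  ⇒  m = (-13)² − 61·384 = -23255
m = -23255 < 0,  v_rel·d = -13 < 0  ⇒  outside

inside=no margin=-23255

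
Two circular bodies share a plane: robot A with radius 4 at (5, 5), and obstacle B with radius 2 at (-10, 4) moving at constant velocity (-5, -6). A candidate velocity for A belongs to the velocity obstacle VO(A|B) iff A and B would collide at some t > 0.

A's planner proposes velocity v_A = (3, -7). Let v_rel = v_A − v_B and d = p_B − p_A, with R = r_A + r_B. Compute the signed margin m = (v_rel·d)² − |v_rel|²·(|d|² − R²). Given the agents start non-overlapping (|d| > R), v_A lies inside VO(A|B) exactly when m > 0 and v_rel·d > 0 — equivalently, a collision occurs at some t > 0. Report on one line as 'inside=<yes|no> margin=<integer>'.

d = (-15, -1),  |d|² = 226;  R = 4+2 = 6,  c = 226−6² = 190
v_rel = (8, -1),  |v_rel|² = 65;  v_rel·d = (8)·(-15) + (-1)·(-1) = -119
65·t² + 238·t + 190 = 0  ⇒  m = (-119)² − 65·190 = 1811
m = 1811 > 0,  v_rel·d = -119 < 0  ⇒  outside

inside=no margin=1811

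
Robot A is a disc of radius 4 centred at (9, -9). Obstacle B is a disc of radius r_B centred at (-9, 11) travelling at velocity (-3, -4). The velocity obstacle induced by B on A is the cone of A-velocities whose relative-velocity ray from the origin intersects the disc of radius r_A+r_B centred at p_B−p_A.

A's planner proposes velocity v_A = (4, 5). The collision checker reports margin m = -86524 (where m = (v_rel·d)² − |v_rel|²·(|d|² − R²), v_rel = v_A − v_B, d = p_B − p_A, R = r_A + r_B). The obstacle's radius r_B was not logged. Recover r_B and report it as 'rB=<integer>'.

m = -86524
d = (-18, 20);  v_rel = (7, 9),  |v_rel|² = 130
v_rel×d = (7)·(20) − (9)·(-18) = 302
since m = R²·130 − 302²:  R² = (91204 + -86524) / 130 = 36
R = √36 = 6  ⇒  r_B = 6 − 4 = 2

rB=2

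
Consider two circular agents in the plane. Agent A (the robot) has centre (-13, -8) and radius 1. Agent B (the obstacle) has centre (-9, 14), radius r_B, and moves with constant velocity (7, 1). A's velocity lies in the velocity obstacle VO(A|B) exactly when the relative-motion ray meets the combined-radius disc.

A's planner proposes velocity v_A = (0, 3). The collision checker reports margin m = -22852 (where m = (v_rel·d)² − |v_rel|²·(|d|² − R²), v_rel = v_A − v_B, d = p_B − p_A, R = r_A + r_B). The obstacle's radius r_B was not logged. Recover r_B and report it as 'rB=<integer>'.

m = -22852
d = (4, 22);  v_rel = (-7, 2),  |v_rel|² = 53
v_rel×d = (-7)·(22) − (2)·(4) = -162
since m = R²·53 − (-162)²:  R² = (26244 + -22852) / 53 = 64
R = √64 = 8  ⇒  r_B = 8 − 1 = 7

rB=7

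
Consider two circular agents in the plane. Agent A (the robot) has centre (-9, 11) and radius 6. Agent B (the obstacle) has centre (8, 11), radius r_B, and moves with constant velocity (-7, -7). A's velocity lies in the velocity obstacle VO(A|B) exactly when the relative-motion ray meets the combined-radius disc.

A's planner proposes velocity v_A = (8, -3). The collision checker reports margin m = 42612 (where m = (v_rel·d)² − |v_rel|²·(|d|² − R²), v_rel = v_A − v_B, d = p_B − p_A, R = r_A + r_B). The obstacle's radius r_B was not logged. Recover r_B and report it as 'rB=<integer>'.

m = 42612
d = (17, 0);  v_rel = (15, 4),  |v_rel|² = 241
v_rel×d = (15)·(0) − (4)·(17) = -68
since m = R²·241 − (-68)²:  R² = (4624 + 42612) / 241 = 196
R = √196 = 14  ⇒  r_B = 14 − 6 = 8

rB=8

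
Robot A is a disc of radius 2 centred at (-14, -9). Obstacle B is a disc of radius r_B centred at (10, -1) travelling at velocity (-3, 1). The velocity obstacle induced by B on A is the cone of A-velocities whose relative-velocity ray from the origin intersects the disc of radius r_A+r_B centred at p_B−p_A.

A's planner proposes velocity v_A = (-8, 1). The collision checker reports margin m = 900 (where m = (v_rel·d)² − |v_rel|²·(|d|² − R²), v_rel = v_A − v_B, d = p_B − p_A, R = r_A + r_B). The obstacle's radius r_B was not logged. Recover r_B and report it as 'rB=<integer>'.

m = 900
d = (24, 8);  v_rel = (-5, 0),  |v_rel|² = 25
v_rel×d = (-5)·(8) − (0)·(24) = -40
since m = R²·25 − (-40)²:  R² = (1600 + 900) / 25 = 100
R = √100 = 10  ⇒  r_B = 10 − 2 = 8

rB=8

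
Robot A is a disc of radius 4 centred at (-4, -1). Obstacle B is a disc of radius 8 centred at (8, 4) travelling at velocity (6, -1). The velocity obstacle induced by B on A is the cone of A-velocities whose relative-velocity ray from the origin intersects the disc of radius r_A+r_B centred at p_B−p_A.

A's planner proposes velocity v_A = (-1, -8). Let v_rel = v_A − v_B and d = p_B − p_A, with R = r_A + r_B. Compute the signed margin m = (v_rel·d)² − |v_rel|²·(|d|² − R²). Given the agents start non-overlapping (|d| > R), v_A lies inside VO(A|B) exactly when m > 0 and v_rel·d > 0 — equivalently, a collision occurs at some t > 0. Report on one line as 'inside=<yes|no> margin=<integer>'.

d = (12, 5),  |d|² = 169;  R = 4+8 = 12,  c = 169−12² = 25
v_rel = (-7, -7),  |v_rel|² = 98;  v_rel·d = (-7)·(12) + (-7)·(5) = -119
98·t² + 238·t + 25 = 0  ⇒  m = (-119)² − 98·25 = 11711
m = 11711 > 0,  v_rel·d = -119 < 0  ⇒  outside

inside=no margin=11711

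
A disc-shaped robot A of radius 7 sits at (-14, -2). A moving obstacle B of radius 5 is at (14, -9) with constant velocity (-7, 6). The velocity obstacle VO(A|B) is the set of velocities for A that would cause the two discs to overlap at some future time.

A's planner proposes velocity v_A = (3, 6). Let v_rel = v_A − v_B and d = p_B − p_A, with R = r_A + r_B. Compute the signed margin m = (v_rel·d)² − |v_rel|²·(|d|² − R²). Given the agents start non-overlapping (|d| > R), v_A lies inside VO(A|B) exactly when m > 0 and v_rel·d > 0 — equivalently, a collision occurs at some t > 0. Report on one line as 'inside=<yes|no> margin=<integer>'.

d = (28, -7),  |d|² = 833;  R = 7+5 = 12,  c = 833−12² = 689
v_rel = (10, 0),  |v_rel|² = 100;  v_rel·d = (10)·(28) + (0)·(-7) = 280
100·t² − 560·t + 689 = 0  ⇒  m = 280² − 100·689 = 9500
m = 9500 > 0,  v_rel·d = 280 > 0  ⇒  inside

inside=yes margin=9500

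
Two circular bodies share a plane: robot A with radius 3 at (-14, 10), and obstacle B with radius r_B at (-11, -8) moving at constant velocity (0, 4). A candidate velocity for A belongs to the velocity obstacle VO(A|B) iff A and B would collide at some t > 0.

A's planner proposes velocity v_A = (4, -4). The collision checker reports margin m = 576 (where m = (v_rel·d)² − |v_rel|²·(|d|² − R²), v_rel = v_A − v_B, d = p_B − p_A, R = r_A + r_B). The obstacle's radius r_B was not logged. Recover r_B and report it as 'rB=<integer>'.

m = 576
d = (3, -18);  v_rel = (4, -8),  |v_rel|² = 80
v_rel×d = (4)·(-18) − (-8)·(3) = -48
since m = R²·80 − (-48)²:  R² = (2304 + 576) / 80 = 36
R = √36 = 6  ⇒  r_B = 6 − 3 = 3

rB=3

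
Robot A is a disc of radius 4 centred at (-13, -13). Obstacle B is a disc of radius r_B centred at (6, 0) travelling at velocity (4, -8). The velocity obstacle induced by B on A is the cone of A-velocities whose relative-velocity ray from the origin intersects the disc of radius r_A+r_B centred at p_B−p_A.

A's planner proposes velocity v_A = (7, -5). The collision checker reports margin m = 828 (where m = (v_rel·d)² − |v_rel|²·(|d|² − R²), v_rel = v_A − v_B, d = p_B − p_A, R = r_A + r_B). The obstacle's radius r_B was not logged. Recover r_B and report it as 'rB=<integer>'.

m = 828
d = (19, 13);  v_rel = (3, 3),  |v_rel|² = 18
v_rel×d = (3)·(13) − (3)·(19) = -18
since m = R²·18 − (-18)²:  R² = (324 + 828) / 18 = 64
R = √64 = 8  ⇒  r_B = 8 − 4 = 4

rB=4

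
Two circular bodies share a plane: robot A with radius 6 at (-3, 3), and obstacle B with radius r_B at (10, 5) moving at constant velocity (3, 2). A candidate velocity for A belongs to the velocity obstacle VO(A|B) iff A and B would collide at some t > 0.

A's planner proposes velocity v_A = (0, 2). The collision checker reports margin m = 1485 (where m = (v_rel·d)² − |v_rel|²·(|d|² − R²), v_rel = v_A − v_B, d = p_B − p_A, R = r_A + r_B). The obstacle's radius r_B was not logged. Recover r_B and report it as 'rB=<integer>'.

m = 1485
d = (13, 2);  v_rel = (-3, 0),  |v_rel|² = 9
v_rel×d = (-3)·(2) − (0)·(13) = -6
since m = R²·9 − (-6)²:  R² = (36 + 1485) / 9 = 169
R = √169 = 13  ⇒  r_B = 13 − 6 = 7

rB=7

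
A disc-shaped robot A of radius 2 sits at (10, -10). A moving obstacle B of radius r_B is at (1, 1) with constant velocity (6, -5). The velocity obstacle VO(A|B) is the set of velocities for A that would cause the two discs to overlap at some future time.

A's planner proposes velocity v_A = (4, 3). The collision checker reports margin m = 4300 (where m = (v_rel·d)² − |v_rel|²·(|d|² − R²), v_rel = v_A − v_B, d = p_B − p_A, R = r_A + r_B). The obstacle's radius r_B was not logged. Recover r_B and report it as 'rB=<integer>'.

m = 4300
d = (-9, 11);  v_rel = (-2, 8),  |v_rel|² = 68
v_rel×d = (-2)·(11) − (8)·(-9) = 50
since m = R²·68 − 50²:  R² = (2500 + 4300) / 68 = 100
R = √100 = 10  ⇒  r_B = 10 − 2 = 8

rB=8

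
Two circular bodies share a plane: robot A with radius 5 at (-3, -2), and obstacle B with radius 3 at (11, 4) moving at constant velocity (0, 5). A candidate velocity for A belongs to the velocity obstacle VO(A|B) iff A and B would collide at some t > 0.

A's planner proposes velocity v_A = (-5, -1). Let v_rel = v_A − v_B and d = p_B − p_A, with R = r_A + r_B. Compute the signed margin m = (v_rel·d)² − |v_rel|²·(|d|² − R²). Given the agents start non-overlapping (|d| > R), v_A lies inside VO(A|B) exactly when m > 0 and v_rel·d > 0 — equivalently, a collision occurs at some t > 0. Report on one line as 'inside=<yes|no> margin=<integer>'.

d = (14, 6),  |d|² = 232;  R = 5+3 = 8,  c = 232−8² = 168
v_rel = (-5, -6),  |v_rel|² = 61;  v_rel·d = (-5)·(14) + (-6)·(6) = -106
61·t² + 212·t + 168 = 0  ⇒  m = (-106)² − 61·168 = 988
m = 988 > 0,  v_rel·d = -106 < 0  ⇒  outside

inside=no margin=988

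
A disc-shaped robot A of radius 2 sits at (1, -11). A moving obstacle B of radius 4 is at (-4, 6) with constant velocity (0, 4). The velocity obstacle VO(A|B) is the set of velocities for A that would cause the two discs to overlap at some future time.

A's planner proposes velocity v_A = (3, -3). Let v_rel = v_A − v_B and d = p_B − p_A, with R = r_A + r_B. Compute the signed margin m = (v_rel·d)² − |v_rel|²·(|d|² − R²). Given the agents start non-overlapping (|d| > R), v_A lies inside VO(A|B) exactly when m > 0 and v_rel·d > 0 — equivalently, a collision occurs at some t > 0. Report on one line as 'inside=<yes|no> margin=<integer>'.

d = (-5, 17),  |d|² = 314;  R = 2+4 = 6,  c = 314−6² = 278
v_rel = (3, -7),  |v_rel|² = 58;  v_rel·d = (3)·(-5) + (-7)·(17) = -134
58·t² + 268·t + 278 = 0  ⇒  m = (-134)² − 58·278 = 1832
m = 1832 > 0,  v_rel·d = -134 < 0  ⇒  outside

inside=no margin=1832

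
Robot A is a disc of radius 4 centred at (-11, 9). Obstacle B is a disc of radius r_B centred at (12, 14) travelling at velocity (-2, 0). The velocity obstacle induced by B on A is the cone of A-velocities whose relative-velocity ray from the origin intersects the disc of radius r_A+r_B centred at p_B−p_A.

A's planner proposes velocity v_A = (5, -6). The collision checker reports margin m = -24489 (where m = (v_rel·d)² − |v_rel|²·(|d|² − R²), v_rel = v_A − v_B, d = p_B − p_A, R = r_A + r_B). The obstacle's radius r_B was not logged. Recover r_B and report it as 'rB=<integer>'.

m = -24489
d = (23, 5);  v_rel = (7, -6),  |v_rel|² = 85
v_rel×d = (7)·(5) − (-6)·(23) = 173
since m = R²·85 − 173²:  R² = (29929 + -24489) / 85 = 64
R = √64 = 8  ⇒  r_B = 8 − 4 = 4

rB=4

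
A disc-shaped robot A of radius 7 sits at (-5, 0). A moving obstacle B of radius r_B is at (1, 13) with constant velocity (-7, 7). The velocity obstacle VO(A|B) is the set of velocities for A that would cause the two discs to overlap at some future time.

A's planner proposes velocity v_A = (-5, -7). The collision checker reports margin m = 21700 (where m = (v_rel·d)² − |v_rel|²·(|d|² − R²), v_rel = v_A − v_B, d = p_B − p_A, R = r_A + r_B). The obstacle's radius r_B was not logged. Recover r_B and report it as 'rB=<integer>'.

m = 21700
d = (6, 13);  v_rel = (2, -14),  |v_rel|² = 200
v_rel×d = (2)·(13) − (-14)·(6) = 110
since m = R²·200 − 110²:  R² = (12100 + 21700) / 200 = 169
R = √169 = 13  ⇒  r_B = 13 − 7 = 6

rB=6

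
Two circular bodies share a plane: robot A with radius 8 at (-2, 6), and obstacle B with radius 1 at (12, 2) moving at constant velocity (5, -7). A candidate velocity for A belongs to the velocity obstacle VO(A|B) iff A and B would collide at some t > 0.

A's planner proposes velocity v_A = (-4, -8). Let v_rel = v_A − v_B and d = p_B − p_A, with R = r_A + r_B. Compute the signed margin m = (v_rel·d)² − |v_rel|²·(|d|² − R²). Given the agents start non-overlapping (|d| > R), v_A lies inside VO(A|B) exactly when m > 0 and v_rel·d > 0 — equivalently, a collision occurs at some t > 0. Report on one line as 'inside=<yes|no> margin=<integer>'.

d = (14, -4),  |d|² = 212;  R = 8+1 = 9,  c = 212−9² = 131
v_rel = (-9, -1),  |v_rel|² = 82;  v_rel·d = (-9)·(14) + (-1)·(-4) = -122
82·t² + 244·t + 131 = 0  ⇒  m = (-122)² − 82·131 = 4142
m = 4142 > 0,  v_rel·d = -122 < 0  ⇒  outside

inside=no margin=4142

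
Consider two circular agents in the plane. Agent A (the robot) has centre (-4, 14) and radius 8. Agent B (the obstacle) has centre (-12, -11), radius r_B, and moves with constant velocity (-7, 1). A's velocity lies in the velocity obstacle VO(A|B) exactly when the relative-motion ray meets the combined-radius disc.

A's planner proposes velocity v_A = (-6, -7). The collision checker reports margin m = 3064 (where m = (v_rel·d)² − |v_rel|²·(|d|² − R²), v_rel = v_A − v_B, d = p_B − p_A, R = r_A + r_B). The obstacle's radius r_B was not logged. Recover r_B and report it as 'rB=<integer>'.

m = 3064
d = (-8, -25);  v_rel = (1, -8),  |v_rel|² = 65
v_rel×d = (1)·(-25) − (-8)·(-8) = -89
since m = R²·65 − (-89)²:  R² = (7921 + 3064) / 65 = 169
R = √169 = 13  ⇒  r_B = 13 − 8 = 5

rB=5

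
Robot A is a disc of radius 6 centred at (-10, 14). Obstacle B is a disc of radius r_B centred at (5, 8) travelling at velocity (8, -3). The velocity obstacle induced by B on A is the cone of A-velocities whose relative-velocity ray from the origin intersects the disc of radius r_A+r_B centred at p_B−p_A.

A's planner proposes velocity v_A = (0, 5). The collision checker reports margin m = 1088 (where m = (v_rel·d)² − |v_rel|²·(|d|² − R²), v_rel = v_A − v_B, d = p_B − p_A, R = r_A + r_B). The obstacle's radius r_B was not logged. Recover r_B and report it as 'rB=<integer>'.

m = 1088
d = (15, -6);  v_rel = (-8, 8),  |v_rel|² = 128
v_rel×d = (-8)·(-6) − (8)·(15) = -72
since m = R²·128 − (-72)²:  R² = (5184 + 1088) / 128 = 49
R = √49 = 7  ⇒  r_B = 7 − 6 = 1

rB=1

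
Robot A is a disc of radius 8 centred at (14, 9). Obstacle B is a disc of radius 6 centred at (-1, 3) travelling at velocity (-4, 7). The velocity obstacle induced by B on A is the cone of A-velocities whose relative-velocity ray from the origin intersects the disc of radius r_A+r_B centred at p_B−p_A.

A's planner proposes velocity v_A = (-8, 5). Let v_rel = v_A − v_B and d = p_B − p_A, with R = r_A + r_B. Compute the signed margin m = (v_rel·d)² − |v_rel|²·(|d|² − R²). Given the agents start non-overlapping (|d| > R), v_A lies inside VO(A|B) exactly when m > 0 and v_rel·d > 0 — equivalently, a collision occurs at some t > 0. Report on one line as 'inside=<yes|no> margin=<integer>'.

d = (-15, -6),  |d|² = 261;  R = 8+6 = 14,  c = 261−14² = 65
v_rel = (-4, -2),  |v_rel|² = 20;  v_rel·d = (-4)·(-15) + (-2)·(-6) = 72
20·t² − 144·t + 65 = 0  ⇒  m = 72² − 20·65 = 3884
m = 3884 > 0,  v_rel·d = 72 > 0  ⇒  inside

inside=yes margin=3884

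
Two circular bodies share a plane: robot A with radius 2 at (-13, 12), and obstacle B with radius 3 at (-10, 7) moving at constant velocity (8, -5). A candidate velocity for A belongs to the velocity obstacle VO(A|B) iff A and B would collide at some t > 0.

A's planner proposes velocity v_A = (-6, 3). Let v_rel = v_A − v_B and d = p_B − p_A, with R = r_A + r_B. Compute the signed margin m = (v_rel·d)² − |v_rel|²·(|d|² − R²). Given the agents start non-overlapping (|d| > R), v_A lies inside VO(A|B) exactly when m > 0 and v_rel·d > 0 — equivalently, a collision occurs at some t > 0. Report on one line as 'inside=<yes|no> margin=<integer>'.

d = (3, -5),  |d|² = 34;  R = 2+3 = 5,  c = 34−5² = 9
v_rel = (-14, 8),  |v_rel|² = 260;  v_rel·d = (-14)·(3) + (8)·(-5) = -82
260·t² + 164·t + 9 = 0  ⇒  m = (-82)² − 260·9 = 4384
m = 4384 > 0,  v_rel·d = -82 < 0  ⇒  outside

inside=no margin=4384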